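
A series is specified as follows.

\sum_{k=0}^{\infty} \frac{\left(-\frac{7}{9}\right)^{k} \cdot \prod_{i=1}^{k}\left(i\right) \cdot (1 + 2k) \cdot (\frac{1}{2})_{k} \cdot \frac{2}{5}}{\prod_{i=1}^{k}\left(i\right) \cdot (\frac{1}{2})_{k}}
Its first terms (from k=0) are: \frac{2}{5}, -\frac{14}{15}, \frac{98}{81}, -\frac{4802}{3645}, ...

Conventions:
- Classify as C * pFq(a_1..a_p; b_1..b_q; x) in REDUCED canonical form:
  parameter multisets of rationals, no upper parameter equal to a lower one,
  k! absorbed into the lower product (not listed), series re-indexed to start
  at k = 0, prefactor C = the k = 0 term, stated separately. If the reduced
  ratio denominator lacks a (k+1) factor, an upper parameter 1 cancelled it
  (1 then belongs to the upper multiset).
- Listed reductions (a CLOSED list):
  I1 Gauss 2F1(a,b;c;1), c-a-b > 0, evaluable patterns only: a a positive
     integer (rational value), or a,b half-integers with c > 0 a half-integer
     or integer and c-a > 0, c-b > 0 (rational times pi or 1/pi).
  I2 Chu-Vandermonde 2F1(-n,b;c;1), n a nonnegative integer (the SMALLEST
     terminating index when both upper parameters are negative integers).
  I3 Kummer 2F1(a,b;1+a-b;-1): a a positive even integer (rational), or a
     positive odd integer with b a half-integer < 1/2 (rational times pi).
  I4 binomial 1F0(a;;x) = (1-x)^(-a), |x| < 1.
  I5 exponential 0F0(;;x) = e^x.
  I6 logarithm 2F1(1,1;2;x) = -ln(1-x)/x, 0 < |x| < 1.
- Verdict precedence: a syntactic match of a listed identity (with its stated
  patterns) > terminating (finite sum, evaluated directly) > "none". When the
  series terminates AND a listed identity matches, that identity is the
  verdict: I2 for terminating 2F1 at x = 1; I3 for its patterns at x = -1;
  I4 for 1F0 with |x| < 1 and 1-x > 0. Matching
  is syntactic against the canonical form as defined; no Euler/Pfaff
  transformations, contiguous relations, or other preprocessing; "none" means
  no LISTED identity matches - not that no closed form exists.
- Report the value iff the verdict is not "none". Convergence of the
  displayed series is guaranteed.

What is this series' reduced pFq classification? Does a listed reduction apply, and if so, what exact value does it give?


With C = \frac{2}{5}: the canonical form is 2F1(1, \frac{3}{2}; \frac{1}{2}; -\frac{7}{9}). Verdict: none - this 2F1 at x = -\frac{7}{9} matches no listed pattern, and upper {1, \frac{3}{2}} holds no stopper.

The tell: t_0 being \frac{2}{5}, the running product (C = 2/5) telescopes to a rising factorial.
Consecutive-term ratio: r(k) = -\frac{7}{9} * (k+1) (k+\frac{3}{2}) / [(k+\frac{1}{2}) (k+1)] - rational in k. x = -\frac{7}{9}; t_0 = \frac{2}{5}; negate the roots.


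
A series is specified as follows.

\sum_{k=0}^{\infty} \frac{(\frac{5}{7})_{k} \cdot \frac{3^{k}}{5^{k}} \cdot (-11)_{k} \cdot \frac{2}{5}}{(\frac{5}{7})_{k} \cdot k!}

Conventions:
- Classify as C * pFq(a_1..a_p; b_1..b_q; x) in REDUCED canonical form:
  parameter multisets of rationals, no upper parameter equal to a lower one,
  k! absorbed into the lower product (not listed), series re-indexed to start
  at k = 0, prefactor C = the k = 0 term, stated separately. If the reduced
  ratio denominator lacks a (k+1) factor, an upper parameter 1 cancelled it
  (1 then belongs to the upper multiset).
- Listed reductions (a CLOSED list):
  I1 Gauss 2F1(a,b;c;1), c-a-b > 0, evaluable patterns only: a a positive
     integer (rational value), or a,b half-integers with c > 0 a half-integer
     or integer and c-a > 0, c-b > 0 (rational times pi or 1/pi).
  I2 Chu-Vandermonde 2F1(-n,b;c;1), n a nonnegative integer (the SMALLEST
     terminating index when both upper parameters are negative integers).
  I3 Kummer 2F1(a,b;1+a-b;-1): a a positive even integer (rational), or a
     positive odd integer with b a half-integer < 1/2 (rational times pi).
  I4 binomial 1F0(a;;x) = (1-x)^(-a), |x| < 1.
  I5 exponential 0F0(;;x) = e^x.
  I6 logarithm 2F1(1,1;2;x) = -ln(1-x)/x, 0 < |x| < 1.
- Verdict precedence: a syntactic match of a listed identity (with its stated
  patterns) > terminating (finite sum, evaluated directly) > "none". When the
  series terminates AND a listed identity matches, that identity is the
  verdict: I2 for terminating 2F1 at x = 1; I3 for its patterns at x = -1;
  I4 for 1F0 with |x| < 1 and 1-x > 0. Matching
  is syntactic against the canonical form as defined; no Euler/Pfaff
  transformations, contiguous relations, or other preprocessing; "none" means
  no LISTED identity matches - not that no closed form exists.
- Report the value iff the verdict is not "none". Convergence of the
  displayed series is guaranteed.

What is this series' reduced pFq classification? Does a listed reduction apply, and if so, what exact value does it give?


With C = \frac{2}{5}: the canonical form is 1F0(-11; -; \frac{3}{5}). Verdict: the binomial series (I4) applies (the 1F0 binomial series: exponent 11, x = \frac{3}{5}). Hence: \frac{4096}{244140625}.

First insight: from the first term \frac{2}{5}: the parameter 5/7 appears in both the upper and lower lists and cancels.
Ratio: r(k) = \frac{3}{5} * (k-11) / [(k+1)] - poly over poly, x = \frac{3}{5} from leading terms; C = \frac{2}{5} at k = 0.


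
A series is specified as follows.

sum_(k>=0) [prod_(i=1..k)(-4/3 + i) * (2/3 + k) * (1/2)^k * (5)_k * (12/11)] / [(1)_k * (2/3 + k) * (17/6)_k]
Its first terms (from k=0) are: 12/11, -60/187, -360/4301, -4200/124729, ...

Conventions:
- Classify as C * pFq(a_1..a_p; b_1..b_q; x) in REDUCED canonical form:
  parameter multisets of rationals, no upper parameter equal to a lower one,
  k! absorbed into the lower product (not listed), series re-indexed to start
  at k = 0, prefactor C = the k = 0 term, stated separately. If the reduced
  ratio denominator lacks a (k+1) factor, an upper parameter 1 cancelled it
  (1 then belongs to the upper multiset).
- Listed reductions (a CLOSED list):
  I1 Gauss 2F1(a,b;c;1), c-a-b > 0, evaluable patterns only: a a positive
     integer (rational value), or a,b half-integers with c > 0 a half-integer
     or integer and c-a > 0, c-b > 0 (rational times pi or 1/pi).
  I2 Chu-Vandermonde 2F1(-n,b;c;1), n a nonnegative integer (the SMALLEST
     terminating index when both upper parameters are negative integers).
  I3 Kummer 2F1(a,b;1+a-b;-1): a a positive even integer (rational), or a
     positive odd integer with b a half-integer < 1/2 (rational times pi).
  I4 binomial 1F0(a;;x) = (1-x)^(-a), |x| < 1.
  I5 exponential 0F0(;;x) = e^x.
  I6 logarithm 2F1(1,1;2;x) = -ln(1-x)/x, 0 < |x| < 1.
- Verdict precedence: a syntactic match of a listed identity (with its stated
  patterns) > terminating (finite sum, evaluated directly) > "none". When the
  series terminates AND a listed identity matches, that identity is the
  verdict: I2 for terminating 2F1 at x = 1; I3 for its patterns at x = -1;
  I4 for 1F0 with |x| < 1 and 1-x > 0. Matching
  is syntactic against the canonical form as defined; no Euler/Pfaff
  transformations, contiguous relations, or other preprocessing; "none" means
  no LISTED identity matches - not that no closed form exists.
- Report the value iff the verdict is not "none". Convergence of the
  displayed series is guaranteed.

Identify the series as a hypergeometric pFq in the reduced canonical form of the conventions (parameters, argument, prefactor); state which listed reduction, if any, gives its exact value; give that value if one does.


This is 12/11 * 2F1(-1/3, 5; 17/6; 1/2) in reduced canonical form. Verdict: none. Every listed pattern misses the 2F1 form at 1/2, upper {-1/3, 5}.

Structural cue: t_0 = 12/11 here, and k + 2/3 divides numerator and denominator alike; prefactor 12/11 after cancelling.
Step ratio: r(k) = (1/2) * (k-1/3) (k+5) / [(k+17/6) (k+1)] - rational in k, leading ratio (1/2); with t_0 = 12/11, classification follows.


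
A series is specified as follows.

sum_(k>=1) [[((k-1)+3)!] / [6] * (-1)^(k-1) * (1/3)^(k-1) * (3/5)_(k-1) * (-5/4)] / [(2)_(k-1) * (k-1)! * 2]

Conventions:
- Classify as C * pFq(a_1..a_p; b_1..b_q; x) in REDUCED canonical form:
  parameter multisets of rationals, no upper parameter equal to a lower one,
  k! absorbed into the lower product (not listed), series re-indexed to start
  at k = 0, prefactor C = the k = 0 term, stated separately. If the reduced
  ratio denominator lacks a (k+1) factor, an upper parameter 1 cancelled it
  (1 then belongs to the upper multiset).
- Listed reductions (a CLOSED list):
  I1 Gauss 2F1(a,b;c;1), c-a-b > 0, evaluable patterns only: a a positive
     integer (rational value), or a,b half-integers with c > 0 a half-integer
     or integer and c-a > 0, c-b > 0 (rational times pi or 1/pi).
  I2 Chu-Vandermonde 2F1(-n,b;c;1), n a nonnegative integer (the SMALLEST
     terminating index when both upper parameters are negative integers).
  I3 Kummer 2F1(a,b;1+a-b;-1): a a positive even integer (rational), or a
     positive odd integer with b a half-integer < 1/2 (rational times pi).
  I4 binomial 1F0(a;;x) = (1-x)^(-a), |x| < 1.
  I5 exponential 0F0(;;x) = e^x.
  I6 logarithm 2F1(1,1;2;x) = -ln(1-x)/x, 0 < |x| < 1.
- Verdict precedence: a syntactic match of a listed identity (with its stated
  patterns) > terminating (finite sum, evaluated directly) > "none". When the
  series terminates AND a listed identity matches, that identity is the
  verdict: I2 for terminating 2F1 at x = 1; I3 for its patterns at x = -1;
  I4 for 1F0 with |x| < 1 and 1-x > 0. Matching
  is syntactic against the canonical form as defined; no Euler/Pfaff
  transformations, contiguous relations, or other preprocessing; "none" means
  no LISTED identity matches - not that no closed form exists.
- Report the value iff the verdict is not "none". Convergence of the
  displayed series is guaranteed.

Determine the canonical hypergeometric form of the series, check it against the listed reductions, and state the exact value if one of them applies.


Canonical form: C = -5/8 times 2F1 with upper {3/5, 4}, lower {2}, x = -1/3. Verdict: no listed reduction: x = -1/3 and upper {3/5, 4} fail every I1-I6 pattern.

Key observation: with t_0 = -5/8, the factorial ratio (C = -5/8, x = -1/3) (k+a-1)!/(a-1)! is a rising factorial (a)_k.
Ratio: r(k) = (-1/3) * (k+3/5) (k+4) / [(k+2) (k+1)] - rational in k, leading ratio (-1/3); with t_0 = -5/8, classification follows.


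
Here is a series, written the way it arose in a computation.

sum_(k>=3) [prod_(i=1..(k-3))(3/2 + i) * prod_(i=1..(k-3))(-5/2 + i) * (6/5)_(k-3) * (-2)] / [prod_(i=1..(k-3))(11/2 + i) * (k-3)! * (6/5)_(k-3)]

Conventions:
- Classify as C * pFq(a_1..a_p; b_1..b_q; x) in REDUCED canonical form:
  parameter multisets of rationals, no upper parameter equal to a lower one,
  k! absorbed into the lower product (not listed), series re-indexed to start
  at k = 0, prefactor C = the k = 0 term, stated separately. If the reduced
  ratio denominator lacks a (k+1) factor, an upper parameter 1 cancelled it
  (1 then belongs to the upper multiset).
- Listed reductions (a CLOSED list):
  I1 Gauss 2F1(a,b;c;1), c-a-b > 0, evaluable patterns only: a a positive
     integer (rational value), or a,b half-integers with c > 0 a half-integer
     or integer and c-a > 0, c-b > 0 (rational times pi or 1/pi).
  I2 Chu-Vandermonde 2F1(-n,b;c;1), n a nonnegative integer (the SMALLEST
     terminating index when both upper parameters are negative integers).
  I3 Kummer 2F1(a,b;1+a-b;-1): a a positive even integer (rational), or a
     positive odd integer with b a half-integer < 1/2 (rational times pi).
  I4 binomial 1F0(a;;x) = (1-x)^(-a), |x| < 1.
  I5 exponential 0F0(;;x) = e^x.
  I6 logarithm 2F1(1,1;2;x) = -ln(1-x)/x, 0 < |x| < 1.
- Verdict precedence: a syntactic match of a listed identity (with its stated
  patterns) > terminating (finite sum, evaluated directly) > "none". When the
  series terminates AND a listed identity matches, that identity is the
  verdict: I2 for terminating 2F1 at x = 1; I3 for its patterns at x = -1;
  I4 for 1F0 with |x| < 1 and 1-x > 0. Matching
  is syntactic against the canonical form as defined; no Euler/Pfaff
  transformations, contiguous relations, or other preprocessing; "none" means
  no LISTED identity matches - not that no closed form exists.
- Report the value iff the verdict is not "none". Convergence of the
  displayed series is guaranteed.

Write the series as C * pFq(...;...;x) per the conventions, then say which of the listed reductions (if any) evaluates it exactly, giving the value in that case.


x = 1 here; the reduced form reads 2F1, upper {-3/2, 5/2}, lower {13/2}, C = -2. Verdict: the half-integer Gauss pattern (I1) matches (x = 1; upper {-3/2, 5/2} half-integers, c = 13/2 in the evaluable pattern). Hence: (-10395/32768) * pi.

Key observation: with t_0 = -2, the running product (C = -2) telescopes to a rising factorial.
Ratio: r(k) = 1 * (k-3/2) (k+5/2) / [(k+13/2) (k+1)] - rational in k, leading ratio 1; with t_0 = -2, classification follows.


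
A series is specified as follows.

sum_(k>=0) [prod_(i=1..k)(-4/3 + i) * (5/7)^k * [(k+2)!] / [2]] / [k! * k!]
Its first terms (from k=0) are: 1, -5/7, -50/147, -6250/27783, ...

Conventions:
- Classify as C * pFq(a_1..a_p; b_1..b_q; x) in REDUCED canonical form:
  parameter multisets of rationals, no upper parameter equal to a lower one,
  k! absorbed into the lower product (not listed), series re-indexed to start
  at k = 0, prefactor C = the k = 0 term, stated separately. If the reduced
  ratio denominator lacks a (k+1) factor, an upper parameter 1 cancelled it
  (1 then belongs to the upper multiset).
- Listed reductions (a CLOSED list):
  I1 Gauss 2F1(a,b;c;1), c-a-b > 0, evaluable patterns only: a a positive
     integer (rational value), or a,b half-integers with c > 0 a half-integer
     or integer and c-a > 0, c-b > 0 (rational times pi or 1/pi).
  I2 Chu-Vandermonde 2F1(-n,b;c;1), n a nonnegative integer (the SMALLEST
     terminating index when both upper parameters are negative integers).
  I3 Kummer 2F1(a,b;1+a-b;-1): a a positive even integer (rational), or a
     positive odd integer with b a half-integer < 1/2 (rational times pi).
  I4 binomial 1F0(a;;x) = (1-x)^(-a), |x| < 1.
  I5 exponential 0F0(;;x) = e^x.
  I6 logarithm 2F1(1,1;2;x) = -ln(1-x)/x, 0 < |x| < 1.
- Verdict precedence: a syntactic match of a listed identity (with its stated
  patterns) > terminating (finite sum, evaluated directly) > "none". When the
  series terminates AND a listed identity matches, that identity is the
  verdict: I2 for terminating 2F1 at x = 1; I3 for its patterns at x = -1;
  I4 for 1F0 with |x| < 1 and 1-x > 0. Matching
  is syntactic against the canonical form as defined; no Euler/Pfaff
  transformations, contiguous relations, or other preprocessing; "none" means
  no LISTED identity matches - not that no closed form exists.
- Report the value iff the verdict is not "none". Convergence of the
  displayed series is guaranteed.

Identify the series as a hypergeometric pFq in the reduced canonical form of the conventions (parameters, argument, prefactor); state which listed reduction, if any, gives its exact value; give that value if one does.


x = 5/7 here; the reduced form reads 2F1, upper {-1/3, 3}, lower {1}, C = 1. Verdict: none (x = 5/7): each listed identity misses the multisets {-1/3, 3} ; {1}.

First insight: t_0 being 1, the running product (prefactor 1) telescopes to a rising factorial.
Term ratio: r(k) = (5/7) * (k-1/3) (k+3) / [(k+1) (k+1)] - rational in k. x = (5/7); t_0 = 1; negate the roots.


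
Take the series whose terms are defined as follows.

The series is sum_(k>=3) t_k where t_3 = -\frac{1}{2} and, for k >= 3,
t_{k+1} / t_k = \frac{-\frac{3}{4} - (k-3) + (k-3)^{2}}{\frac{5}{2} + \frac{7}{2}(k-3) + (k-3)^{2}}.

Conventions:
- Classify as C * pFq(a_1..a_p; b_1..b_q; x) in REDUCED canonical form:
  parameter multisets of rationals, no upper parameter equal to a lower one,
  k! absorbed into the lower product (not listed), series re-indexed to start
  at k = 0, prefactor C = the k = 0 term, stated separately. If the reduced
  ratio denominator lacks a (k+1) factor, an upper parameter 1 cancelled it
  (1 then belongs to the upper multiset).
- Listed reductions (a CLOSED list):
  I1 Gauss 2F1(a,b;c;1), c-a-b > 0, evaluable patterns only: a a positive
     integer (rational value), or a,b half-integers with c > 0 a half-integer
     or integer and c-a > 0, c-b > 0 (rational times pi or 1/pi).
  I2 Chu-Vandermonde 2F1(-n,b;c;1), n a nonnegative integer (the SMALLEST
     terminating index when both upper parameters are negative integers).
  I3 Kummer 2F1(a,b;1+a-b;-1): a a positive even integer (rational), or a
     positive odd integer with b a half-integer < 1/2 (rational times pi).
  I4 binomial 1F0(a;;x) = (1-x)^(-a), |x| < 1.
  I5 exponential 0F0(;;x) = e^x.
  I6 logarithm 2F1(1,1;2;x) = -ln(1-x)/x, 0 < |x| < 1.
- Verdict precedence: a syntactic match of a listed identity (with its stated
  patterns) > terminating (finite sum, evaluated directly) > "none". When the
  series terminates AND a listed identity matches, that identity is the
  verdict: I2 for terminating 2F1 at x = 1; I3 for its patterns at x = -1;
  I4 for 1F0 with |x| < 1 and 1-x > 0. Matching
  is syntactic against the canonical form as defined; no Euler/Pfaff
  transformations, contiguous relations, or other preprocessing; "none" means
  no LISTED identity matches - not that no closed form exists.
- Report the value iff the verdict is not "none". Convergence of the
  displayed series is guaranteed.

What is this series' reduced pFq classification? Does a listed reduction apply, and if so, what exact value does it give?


Classification (C = -\frac{1}{2}): 2F1 with upper {-\frac{3}{2}, \frac{1}{2}}, lower {\frac{5}{2}}, argument x = 1. Verdict (x = 1): Gauss's theorem I1 (half-integer case) applies (x = 1; upper {-\frac{3}{2}, \frac{1}{2}} half-integers, c = \frac{5}{2} in the evaluable pattern). Sum: \left(-\frac{15}{128}\right) \cdot \pi.

The tell: t_0 being -\frac{1}{2}, roots of the ratio polynomials (prefactor -1/2) are the negated parameters.
Consecutive-term ratio: r(k) = 1 * (k-\frac{3}{2}) (k+\frac{1}{2}) / [(k+\frac{5}{2}) (k+1)] ; factor over Q: parameters, x = 1, and C = -\frac{1}{2}.


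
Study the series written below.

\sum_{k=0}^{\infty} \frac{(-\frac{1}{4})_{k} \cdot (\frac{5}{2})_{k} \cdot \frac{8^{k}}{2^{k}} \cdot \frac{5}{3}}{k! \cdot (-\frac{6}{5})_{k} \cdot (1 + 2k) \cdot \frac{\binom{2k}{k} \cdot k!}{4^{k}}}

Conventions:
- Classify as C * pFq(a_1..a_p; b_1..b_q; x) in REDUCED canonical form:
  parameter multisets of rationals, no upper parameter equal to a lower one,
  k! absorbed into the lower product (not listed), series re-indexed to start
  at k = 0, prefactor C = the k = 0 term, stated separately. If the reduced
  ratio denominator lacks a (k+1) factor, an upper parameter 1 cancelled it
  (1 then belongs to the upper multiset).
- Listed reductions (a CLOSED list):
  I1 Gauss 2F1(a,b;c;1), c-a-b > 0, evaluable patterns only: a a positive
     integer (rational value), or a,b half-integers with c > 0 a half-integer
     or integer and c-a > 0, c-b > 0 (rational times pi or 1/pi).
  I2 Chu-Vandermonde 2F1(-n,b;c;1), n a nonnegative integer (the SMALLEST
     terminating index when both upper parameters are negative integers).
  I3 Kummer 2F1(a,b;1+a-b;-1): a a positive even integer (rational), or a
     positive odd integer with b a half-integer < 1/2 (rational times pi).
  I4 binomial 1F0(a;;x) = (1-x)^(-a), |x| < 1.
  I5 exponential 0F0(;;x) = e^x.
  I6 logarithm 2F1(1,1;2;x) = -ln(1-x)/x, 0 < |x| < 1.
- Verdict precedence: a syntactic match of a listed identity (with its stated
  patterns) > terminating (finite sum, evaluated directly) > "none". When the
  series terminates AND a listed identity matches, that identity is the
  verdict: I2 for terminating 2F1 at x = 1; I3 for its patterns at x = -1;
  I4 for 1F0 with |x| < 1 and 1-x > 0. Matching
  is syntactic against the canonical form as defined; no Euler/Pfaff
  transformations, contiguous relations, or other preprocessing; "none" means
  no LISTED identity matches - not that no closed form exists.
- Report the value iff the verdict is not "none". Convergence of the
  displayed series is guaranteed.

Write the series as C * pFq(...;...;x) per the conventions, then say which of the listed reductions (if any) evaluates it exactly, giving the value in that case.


This is \frac{5}{3} * 2F2(-\frac{1}{4}, \frac{5}{2}; -\frac{6}{5}, \frac{3}{2}; 4) in reduced canonical form. Verdict: none. A 2F2 with upper {-\frac{1}{4}, \frac{5}{2}} fits none of I1-I6 at x = 4; the sum runs forever.

Key observation: with t_0 = \frac{5}{3}, the lower (2k+1) factor (C = 5/3, x = 4) shifts a half-integer Pochhammer.
Adjacent-term ratio: r(k) = 4 * (k-\frac{1}{4}) (k+\frac{5}{2}) / [(k-\frac{6}{5}) (k+\frac{3}{2}) (k+1)] - rational in k. x = 4; t_0 = \frac{5}{3}; negate the roots.


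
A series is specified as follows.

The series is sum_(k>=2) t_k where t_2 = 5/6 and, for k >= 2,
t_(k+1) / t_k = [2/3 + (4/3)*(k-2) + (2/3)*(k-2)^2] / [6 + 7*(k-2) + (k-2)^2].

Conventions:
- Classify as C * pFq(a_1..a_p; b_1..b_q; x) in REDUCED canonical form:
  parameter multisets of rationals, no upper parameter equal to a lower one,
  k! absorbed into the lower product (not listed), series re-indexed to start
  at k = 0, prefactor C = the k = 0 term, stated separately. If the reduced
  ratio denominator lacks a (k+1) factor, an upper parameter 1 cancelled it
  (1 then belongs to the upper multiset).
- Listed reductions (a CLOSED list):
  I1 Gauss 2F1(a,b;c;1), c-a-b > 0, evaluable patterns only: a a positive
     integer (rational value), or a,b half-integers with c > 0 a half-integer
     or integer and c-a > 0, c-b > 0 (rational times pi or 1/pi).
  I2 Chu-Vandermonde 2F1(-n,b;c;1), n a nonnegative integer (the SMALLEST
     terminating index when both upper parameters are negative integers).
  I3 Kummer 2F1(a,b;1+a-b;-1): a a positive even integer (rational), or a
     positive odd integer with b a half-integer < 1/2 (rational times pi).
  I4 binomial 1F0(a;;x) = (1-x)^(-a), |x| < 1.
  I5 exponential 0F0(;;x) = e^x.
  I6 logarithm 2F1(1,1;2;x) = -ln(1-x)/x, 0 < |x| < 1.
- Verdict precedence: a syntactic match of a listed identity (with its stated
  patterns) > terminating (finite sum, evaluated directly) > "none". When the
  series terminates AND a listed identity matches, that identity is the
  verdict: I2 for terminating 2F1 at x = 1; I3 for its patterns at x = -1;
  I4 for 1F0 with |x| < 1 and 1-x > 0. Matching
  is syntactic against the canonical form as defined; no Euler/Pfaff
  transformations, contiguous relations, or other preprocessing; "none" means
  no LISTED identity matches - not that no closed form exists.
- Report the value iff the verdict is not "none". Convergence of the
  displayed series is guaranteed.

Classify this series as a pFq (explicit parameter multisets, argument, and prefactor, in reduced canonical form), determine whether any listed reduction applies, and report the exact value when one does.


With C = 5/6: the canonical form is 2F1(1, 1; 6; 2/3). Verdict: none - at argument 2/3 the multisets {1, 1} ; {6} match no listed identity.

Key observation: x = (2/3) and the expanded ratio factors over Q; C = 5/6, x = 2/3, roots give parameters.
Consecutive-term ratio: r(k) = (2/3) * (k+1) (k+1) / [(k+6) (k+1)] - rational in k, leading ratio (2/3); with t_0 = 5/6, classification follows.


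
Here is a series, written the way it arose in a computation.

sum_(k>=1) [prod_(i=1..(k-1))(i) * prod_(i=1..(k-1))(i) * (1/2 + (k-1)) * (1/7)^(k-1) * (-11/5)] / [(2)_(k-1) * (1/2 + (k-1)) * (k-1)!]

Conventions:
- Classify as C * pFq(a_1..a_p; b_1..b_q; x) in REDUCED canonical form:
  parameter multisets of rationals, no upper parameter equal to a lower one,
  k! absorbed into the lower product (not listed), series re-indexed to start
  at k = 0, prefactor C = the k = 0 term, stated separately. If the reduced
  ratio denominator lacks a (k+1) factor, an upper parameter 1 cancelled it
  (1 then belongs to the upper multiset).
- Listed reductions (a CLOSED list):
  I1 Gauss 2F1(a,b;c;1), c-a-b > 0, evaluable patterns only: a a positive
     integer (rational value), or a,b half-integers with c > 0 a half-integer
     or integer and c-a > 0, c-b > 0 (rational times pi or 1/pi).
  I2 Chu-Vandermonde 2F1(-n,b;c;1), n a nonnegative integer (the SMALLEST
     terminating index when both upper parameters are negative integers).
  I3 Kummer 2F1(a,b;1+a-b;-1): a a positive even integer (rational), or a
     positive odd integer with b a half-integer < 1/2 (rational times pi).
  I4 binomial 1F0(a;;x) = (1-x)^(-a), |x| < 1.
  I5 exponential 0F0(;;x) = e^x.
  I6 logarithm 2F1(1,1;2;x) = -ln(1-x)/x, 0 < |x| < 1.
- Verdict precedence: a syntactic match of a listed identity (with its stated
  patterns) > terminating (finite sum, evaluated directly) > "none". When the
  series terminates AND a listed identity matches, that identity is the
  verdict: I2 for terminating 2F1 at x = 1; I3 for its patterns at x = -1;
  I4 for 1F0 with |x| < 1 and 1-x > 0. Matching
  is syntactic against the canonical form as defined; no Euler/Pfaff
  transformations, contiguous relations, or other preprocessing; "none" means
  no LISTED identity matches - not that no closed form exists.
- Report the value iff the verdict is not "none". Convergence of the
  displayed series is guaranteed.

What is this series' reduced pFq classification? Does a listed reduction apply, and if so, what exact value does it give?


Key step: t_0 = -11/5 here, and the factor k + 1/2 cancels (top and bottom), leaving prefactor -11/5.
Adjacent-term ratio: r(k) = (1/7) * (k+1) (k+1) / [(k+2) (k+1)] - rational in k. x = (1/7); t_0 = -11/5; negate the roots.

At argument 1/7: a 2F1 with upper {1, 1}, lower {2}, scaled by C = -11/5. Verdict: the logarithmic series (I6) matches (the logarithm: parameters (1,1;2), x = 1/7). Value: (77/5) * ln(6/7).


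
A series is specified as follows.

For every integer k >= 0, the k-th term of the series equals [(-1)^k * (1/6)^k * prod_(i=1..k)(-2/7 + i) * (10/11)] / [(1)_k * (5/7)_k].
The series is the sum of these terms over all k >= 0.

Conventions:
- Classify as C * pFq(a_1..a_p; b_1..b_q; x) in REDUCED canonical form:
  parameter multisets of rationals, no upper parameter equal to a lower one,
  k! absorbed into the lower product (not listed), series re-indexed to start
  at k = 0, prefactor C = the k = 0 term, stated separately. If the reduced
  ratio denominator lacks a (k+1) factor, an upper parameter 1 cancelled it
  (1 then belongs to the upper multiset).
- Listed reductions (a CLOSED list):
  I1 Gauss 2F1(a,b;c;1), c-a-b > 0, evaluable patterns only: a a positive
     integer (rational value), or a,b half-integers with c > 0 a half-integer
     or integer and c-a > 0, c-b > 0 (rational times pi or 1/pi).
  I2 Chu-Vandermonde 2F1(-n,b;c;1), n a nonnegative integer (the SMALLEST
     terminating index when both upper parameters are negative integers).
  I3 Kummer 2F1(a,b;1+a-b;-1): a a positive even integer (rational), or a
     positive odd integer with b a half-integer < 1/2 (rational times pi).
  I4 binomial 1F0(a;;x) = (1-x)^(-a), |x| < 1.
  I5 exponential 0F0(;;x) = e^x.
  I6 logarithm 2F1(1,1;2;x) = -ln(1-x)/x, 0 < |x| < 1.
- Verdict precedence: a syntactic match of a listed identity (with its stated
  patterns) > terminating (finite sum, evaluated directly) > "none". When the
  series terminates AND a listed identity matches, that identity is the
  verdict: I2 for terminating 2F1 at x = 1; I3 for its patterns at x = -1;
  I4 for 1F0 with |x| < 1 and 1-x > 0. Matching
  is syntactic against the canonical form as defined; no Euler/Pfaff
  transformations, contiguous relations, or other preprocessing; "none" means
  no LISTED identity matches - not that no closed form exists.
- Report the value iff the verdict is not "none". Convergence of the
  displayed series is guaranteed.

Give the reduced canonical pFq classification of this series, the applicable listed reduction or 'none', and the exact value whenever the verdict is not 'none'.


Prefactor 10/11, argument -1/6: 0F0 with upper {-} over lower {-}. Verdict: exponential (I5) matches (the 0F0 exponential series at x = -1/6). Exact value: (10/11) * e^(-1/6).

First insight: x = (-1/6) and the parameter 5/7 appears in both the upper and lower lists and cancels.
Adjacent-term ratio: r(k) = (-1/6) * 1 / [(k+1)] - poly over poly, x = (-1/6) from leading terms; C = 10/11 at k = 0.


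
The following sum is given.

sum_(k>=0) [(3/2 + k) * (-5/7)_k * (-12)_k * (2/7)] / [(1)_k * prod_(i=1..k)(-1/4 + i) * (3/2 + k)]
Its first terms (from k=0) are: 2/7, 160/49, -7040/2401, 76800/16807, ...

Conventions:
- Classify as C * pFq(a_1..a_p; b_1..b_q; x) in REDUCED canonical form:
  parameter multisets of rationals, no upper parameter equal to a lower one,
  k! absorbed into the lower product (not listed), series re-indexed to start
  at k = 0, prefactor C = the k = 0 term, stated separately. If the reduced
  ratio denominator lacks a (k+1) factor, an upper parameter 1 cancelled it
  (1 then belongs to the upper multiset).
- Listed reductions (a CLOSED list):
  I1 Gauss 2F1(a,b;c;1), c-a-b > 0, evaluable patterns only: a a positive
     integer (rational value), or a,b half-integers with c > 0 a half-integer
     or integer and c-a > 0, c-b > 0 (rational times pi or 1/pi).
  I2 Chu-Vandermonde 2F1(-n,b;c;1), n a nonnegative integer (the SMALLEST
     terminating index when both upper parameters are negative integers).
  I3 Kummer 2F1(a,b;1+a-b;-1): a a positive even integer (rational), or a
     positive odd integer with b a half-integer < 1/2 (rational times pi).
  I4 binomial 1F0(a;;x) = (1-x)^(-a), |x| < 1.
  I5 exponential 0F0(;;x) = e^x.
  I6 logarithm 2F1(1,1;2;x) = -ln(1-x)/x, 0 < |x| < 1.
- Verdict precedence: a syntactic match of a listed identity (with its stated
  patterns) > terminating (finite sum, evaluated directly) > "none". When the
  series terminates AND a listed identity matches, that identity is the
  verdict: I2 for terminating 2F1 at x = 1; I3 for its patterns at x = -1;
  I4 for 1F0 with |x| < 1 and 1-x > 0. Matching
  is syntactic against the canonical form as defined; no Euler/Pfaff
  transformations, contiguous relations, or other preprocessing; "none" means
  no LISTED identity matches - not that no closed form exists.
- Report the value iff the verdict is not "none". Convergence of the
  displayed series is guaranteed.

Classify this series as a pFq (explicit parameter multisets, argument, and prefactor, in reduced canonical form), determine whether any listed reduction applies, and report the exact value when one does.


Canonical form: C = 2/7 times 2F1 with upper {-12, -5/7}, lower {3/4}, x = 1. Verdict: the Chu-Vandermonde identity I2 fires (terminating 2F1 at x = 1 with n = 12, b = -5/7, c = 3/4). Exact value: 28030631203153833850/11600139570218116827.

Key step: from the first term 2/7: the factor k + 3/2 cancels (top and bottom), leaving prefactor 2/7.
Term ratio: r(k) = 1 * (k-12) (k-5/7) / [(k+3/4) (k+1)] ; factor over Q: parameters, x = 1, and C = 2/7.


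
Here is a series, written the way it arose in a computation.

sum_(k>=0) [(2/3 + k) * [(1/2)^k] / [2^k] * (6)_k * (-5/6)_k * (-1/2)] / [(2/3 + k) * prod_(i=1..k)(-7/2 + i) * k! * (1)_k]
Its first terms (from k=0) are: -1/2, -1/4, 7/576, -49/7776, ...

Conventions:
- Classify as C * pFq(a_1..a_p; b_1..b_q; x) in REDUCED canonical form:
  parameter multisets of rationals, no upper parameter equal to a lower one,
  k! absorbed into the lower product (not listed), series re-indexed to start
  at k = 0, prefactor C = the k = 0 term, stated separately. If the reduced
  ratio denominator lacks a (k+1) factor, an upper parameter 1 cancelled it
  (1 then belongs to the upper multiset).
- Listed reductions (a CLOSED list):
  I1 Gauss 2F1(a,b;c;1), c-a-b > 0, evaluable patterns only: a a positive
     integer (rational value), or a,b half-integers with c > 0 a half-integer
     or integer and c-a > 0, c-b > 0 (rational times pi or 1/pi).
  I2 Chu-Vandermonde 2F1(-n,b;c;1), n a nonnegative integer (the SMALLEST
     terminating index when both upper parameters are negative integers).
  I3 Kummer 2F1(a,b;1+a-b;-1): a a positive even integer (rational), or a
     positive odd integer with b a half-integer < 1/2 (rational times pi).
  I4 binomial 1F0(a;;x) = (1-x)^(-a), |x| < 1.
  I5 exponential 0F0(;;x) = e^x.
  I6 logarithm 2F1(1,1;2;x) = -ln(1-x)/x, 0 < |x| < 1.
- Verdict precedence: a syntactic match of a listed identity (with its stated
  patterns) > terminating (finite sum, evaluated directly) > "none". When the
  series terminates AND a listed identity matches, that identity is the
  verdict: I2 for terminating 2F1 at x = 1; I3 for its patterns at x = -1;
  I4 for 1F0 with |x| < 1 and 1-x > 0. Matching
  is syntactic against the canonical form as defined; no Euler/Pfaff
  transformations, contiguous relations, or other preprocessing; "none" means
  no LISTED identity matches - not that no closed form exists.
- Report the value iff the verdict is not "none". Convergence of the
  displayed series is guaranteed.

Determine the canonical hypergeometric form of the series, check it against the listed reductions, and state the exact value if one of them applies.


The series (x = 1/4) is 2F2: upper {-5/6, 6}, lower {-5/2, 1}, prefactor -1/2. Verdict: none here - no I1-I6 shape fits x = 1/4 with lower {-5/2, 1}.

The tell: x = (1/4) and the lower running product (C = -1/2) is a rising factorial.
Ratio: r(k) = (1/4) * (k-5/6) (k+6) / [(k-5/2) (k+1) (k+1)] - rational in k, leading ratio (1/4); with t_0 = -1/2, classification follows.


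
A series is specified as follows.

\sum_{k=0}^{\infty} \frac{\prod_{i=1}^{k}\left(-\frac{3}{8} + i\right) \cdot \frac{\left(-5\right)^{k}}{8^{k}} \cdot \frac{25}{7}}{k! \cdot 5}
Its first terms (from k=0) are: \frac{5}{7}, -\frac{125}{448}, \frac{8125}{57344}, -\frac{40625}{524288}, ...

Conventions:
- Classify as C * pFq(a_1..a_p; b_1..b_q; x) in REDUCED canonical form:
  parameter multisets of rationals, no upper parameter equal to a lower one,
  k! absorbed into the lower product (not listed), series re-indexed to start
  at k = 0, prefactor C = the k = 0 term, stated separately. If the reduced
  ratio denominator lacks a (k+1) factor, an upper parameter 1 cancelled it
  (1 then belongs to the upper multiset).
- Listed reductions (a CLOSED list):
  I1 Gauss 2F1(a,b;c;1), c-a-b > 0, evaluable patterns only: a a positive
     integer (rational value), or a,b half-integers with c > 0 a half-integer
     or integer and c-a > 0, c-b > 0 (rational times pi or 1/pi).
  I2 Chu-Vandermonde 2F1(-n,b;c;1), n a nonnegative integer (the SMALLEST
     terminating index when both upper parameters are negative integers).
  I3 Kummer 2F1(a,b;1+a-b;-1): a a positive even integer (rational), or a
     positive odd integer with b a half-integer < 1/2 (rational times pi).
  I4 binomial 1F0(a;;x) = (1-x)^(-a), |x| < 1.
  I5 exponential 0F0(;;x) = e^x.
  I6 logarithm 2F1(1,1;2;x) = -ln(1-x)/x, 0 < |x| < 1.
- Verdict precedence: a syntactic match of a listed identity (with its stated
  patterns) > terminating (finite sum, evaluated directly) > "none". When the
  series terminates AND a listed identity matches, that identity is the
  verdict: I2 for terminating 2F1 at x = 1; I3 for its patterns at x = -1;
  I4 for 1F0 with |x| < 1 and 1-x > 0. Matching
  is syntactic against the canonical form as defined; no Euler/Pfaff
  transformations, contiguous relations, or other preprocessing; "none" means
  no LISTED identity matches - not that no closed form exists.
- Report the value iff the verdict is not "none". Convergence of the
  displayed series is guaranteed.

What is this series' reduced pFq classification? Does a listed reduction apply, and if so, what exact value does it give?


The series (x = -\frac{5}{8}) is 1F0: upper {\frac{5}{8}}, lower {-}, prefactor \frac{5}{7}. Verdict (x = -\frac{5}{8}): the binomial series (I4) applies (the 1F0 binomial series: exponent -5/8, x = -\frac{5}{8}). Its exact value is \frac{5}{7} \cdot \left(\frac{13}{8}\right)^{-\frac{5}{8}}.

Key step: with t_0 = \frac{5}{7}, the constant factors (C = 5/7, x = -5/8) combine into one prefactor.
Consecutive-term ratio: r(k) = -\frac{5}{8} * (k+\frac{5}{8}) / [(k+1)] ; factor over Q: parameters, x = -\frac{5}{8}, and C = \frac{5}{7}.


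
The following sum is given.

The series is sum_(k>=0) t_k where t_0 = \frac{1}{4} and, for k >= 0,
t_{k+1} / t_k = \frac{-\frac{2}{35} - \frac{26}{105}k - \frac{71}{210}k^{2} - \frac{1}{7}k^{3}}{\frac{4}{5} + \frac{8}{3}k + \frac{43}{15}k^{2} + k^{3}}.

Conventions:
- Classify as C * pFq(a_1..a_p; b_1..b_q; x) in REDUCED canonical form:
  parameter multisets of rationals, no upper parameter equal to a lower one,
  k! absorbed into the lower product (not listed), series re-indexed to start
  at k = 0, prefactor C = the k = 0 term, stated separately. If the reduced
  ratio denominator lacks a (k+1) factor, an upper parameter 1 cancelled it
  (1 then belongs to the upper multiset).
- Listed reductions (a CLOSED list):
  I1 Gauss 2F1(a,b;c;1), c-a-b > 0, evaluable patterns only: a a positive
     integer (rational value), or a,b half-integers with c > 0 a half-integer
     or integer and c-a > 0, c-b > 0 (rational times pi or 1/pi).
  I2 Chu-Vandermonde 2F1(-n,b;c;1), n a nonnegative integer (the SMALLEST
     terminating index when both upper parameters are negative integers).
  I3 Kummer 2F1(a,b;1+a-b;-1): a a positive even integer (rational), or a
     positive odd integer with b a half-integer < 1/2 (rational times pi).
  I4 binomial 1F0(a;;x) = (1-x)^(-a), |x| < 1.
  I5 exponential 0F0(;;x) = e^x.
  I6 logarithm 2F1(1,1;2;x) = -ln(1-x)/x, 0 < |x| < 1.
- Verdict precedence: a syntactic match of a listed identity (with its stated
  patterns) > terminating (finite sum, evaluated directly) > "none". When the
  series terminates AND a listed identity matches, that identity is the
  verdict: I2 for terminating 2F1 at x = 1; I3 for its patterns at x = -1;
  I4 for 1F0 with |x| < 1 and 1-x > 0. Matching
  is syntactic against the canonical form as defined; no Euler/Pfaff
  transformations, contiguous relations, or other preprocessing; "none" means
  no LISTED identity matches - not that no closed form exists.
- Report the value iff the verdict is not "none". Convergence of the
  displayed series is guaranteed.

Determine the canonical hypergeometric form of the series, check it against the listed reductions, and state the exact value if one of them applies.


Classification (C = \frac{1}{4}): 1F0 with upper {\frac{1}{2}}, lower {-}, argument x = -\frac{1}{7}. Verdict at x = -\frac{1}{7}: the binomial series (I4) matches (the 1F0 binomial series: exponent -1/2, x = -\frac{1}{7}). Value: \frac{1}{4} \cdot \left(\frac{8}{7}\right)^{-\frac{1}{2}}.

Key observation: with t_0 = \frac{1}{4}, the expanded ratio factors over Q; prefactor 1/4, roots give parameters.
Adjacent-term ratio: r(k) = -\frac{1}{7} * (k+\frac{1}{2}) / [(k+1)] ; factor over Q: parameters, x = -\frac{1}{7}, and C = \frac{1}{4}.


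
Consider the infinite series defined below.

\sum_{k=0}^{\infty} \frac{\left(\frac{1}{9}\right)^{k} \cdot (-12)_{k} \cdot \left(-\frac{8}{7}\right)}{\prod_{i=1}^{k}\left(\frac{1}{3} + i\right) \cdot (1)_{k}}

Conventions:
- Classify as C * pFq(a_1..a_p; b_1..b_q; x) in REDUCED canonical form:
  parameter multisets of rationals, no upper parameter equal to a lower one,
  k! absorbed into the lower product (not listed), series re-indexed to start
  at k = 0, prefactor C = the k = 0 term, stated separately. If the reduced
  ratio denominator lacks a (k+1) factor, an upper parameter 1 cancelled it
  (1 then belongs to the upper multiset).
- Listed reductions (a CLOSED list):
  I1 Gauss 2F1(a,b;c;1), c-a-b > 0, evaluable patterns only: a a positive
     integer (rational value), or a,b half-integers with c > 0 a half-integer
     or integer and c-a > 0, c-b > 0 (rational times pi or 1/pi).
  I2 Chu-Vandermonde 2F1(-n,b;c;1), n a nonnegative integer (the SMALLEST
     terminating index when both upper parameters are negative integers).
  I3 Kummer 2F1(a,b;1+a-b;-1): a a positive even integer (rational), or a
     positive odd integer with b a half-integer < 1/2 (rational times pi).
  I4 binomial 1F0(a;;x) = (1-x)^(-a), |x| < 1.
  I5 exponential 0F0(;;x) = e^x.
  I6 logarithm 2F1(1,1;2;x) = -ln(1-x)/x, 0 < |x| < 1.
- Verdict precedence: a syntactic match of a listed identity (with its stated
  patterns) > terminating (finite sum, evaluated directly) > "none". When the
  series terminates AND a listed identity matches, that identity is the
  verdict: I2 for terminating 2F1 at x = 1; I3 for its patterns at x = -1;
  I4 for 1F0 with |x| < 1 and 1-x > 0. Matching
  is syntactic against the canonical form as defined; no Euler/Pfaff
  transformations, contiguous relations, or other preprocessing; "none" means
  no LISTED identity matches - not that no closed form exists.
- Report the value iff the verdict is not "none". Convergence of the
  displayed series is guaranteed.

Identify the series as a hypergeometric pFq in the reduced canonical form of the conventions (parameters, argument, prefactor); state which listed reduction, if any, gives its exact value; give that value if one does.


This is -\frac{8}{7} * 1F1(-12; \frac{4}{3}; \frac{1}{9}) in reduced canonical form. Verdict: terminating - the sum ends at index 12 because -12 is a negative integer; exact evaluation follows. Value: -\frac{7526800259842271171}{28093668112849248000}.

First insight: t_0 being -\frac{8}{7}, (1)_k (C = -8/7) is k! itself.
Term ratio: r(k) = \frac{1}{9} * (k-12) / [(k+\frac{4}{3}) (k+1)] - poly over poly, x = \frac{1}{9} from leading terms; C = -\frac{8}{7} at k = 0.
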